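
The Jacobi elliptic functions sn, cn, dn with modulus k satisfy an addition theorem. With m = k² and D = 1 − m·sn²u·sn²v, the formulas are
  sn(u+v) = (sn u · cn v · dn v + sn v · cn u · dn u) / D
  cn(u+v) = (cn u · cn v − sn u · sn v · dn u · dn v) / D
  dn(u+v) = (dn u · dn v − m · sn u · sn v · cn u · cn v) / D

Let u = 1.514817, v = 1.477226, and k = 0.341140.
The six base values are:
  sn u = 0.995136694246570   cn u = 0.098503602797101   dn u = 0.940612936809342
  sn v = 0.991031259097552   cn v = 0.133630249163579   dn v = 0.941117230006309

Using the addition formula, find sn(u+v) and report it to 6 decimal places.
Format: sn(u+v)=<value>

m = k² = 0.1163764996
D = 1 − m·sn²u·sn²v = 0.8868106729969554
sn(u+v) = (sn u·cn v·dn v + sn v·cn u·dn u)/D = 0.2169728877113944/0.8868106729969554 = 0.2446665272736736

sn(u+v)=0.244667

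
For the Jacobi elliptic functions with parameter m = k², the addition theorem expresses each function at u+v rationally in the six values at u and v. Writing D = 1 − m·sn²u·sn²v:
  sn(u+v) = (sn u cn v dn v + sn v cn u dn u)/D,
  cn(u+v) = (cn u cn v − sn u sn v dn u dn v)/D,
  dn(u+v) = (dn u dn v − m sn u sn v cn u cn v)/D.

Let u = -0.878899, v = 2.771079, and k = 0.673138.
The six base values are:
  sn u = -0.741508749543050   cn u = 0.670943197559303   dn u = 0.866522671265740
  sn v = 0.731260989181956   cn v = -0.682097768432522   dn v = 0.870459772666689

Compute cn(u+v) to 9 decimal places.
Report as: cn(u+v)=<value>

cn(u+v)=-0.056132784

m = k² = 0.453114767044
D = 1 − m·sn²u·sn²v = 0.8667750434967281
cn(u+v) = (cn u·cn v − sn u·sn v·dn u·dn v)/D = -0.04865449620902118/0.8667750434967281 = -0.05613278390289145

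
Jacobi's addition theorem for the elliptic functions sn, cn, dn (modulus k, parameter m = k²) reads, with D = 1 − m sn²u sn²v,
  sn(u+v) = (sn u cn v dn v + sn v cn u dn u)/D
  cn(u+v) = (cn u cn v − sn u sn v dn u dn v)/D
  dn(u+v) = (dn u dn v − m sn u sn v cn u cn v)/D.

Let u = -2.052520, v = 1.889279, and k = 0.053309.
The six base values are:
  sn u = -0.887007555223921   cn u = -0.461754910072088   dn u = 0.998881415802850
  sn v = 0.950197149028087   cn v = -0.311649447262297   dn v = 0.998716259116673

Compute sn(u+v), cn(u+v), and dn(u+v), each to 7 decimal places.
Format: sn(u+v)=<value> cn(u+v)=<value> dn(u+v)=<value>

sn(u+v)=-0.1625149 cn(u+v)=0.9867061 dn(u+v)=0.9999625

m = k² = 0.002841849481
D = 1 − m·sn²u·sn²v = 0.9979812471359587
sn(u+v) = (sn u·cn v·dn v + sn v·cn u·dn u)/D = -0.1621868682522589/0.9979812471359587 = -0.1625149457644705
cn(u+v) = (cn u·cn v − sn u·sn v·dn u·dn v)/D = 0.9847141663455279/0.9979812471359587 = 0.9867060820746831
dn(u+v) = (dn u·dn v − m·sn u·sn v·cn u·cn v)/D = 0.9979437939971164/0.9979812471359587 = 0.9999624710995825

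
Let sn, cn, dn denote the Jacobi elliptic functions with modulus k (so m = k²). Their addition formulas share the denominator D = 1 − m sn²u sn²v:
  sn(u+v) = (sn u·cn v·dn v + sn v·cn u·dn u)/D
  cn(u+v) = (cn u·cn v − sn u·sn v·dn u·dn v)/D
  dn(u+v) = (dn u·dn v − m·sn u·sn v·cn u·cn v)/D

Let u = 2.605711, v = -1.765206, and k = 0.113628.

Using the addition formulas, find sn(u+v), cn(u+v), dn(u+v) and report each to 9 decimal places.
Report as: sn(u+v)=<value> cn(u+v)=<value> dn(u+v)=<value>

sn(u+v)=0.744240067 cn(u+v)=0.667912211 dn(u+v)=0.996417837

sn u = 0.5190733175892378, cn u = -0.8547297180787048, dn u = 0.9982590899275902
sn v = -0.9823630497879016, cn v = -0.1869835244384188, dn v = 0.9937505190409661
m = k² = 0.012911322384
D = 1 − m·sn²u·sn²v = 0.996642838973914
sn(u+v) = (sn u·cn v·dn v + sn v·cn u·dn u)/D = 0.7417415336841223/0.996642838973914 = 0.7442400674325585
cn(u+v) = (cn u·cn v − sn u·sn v·dn u·dn v)/D = 0.6656699224735253/0.996642838973914 = 0.6679122113182097
dn(u+v) = (dn u·dn v − m·sn u·sn v·cn u·cn v)/D = 0.9930727015868694/0.996642838973914 = 0.9964178367139825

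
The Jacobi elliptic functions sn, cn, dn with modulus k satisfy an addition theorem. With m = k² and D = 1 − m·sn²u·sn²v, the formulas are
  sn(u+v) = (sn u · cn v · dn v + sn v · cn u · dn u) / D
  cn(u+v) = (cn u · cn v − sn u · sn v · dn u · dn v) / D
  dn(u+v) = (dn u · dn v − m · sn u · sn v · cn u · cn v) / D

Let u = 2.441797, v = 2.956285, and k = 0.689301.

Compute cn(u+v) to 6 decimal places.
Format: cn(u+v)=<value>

sn u = 0.8990687522836873, cn u = -0.4378074675779911, dn u = 0.7848158885569253
sn v = 0.6329252068985074, cn v = -0.7742129438807398, dn v = 0.8998129088788056
m = k² = 0.475135868601
D = 1 − m·sn²u·sn²v = 0.8461461355931482
cn(u+v) = (cn u·cn v − sn u·sn v·dn u·dn v)/D = -0.06289502175516549/0.8461461355931482 = -0.07433115759735297

cn(u+v)=-0.074331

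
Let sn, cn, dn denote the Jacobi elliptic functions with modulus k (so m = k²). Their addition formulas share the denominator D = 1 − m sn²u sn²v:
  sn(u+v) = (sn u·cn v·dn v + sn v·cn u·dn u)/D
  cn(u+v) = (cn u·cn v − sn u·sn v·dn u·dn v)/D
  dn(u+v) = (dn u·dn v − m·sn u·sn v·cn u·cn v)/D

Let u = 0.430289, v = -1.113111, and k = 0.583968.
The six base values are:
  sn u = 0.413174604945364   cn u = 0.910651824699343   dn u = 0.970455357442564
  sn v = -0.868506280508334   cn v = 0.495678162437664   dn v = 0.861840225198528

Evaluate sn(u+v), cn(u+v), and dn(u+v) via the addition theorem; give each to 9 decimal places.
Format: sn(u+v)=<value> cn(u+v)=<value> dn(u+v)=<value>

sn(u+v)=-0.618179488 cn(u+v)=0.786036971 dn(u+v)=0.932566961

m = k² = 0.341018625024
D = 1 − m·sn²u·sn²v = 0.9560871861530768
sn(u+v) = (sn u·cn v·dn v + sn v·cn u·dn u)/D = -0.591033487534351/0.9560871861530768 = -0.6181794883293437
cn(u+v) = (cn u·cn v − sn u·sn v·dn u·dn v)/D = 0.7515198760772002/0.9560871861530768 = 0.7860369712735342
dn(u+v) = (dn u·dn v − m·sn u·sn v·cn u·cn v)/D = 0.8916153220346125/0.9560871861530768 = 0.9325669614108374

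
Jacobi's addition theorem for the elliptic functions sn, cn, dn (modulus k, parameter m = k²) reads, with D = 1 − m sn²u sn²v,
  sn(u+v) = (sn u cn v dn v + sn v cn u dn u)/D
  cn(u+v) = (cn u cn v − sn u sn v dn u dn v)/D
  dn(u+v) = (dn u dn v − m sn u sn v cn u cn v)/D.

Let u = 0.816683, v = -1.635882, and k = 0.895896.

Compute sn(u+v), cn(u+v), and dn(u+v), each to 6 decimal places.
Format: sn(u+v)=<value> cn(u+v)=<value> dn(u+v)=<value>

sn u = 0.6844131976704085, cn u = 0.7290943525049185, dn u = 0.7899563778134581
sn v = -0.9572761272495564, cn v = 0.2891754073189682, dn v = 0.5142841502792836
m = k² = 0.802629642816
D = 1 − m·sn²u·sn²v = 0.6554705084502655
sn(u+v) = (sn u·cn v·dn v + sn v·cn u·dn u)/D = -0.4495610156272866/0.6554705084502655 = -0.6858600193778169
cn(u+v) = (cn u·cn v − sn u·sn v·dn u·dn v)/D = 0.4770078413152263/0.6554705084502655 = 0.7277334909285546
dn(u+v) = (dn u·dn v − m·sn u·sn v·cn u·cn v)/D = 0.5171325147275891/0.6554705084502655 = 0.7889485614696074

sn(u+v)=-0.685860 cn(u+v)=0.727733 dn(u+v)=0.788949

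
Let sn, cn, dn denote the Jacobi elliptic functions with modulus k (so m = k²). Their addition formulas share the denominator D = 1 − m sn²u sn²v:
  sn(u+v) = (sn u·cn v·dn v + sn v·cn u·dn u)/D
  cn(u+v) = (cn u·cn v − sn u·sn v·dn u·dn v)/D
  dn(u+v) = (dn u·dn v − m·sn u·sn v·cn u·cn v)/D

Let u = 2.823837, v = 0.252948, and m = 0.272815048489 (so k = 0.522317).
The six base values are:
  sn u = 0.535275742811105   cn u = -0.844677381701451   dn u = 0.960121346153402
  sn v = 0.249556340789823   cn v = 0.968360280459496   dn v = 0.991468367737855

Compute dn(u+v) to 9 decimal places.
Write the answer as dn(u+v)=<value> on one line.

dn(u+v)=0.986541189

m = k² = 0.272815048489
D = 1 − m·sn²u·sn²v = 0.9951318868277174
dn(u+v) = (dn u·dn v − m·sn u·sn v·cn u·cn v)/D = 0.9817385952043577/0.9951318868277174 = 0.9865411893632966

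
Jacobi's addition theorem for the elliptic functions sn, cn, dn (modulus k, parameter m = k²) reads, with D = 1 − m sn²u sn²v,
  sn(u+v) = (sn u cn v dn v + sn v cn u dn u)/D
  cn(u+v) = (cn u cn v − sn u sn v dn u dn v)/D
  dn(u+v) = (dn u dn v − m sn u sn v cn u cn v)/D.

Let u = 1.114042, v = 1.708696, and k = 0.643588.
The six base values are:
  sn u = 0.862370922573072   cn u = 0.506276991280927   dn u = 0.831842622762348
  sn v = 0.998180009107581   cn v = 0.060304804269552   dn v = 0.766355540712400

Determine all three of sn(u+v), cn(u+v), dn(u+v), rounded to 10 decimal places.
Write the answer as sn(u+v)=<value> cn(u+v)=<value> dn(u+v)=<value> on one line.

sn(u+v)=0.6640346385 cn(u+v)=-0.7477018115 dn(u+v)=0.9040793062

m = k² = 0.414205513744
D = 1 − m·sn²u·sn²v = 0.6930823808762959
sn(u+v) = (sn u·cn v·dn v + sn v·cn u·dn u)/D = 0.4602307082058416/0.6930823808762959 = 0.6640346384566157
cn(u+v) = (cn u·cn v − sn u·sn v·dn u·dn v)/D = -0.5182189517043008/0.6930823808762959 = -0.7477018115062927
dn(u+v) = (dn u·dn v − m·sn u·sn v·cn u·cn v)/D = 0.6266014380483466/0.6930823808762959 = 0.9040793062090333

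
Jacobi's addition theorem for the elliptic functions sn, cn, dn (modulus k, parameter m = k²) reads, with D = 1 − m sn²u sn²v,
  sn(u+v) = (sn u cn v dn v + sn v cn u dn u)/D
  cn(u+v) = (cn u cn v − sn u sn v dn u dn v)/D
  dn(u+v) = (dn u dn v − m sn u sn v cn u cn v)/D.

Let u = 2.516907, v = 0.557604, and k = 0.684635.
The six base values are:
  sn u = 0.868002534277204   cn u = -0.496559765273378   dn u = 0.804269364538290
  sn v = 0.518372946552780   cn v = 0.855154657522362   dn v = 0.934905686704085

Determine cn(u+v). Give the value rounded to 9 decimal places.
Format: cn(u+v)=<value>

m = k² = 0.468725083225
D = 1 − m·sn²u·sn²v = 0.9051046707030058
cn(u+v) = (cn u·cn v − sn u·sn v·dn u·dn v)/D = -0.7629592729839403/0.9051046707030058 = -0.8429514261497961

cn(u+v)=-0.842951426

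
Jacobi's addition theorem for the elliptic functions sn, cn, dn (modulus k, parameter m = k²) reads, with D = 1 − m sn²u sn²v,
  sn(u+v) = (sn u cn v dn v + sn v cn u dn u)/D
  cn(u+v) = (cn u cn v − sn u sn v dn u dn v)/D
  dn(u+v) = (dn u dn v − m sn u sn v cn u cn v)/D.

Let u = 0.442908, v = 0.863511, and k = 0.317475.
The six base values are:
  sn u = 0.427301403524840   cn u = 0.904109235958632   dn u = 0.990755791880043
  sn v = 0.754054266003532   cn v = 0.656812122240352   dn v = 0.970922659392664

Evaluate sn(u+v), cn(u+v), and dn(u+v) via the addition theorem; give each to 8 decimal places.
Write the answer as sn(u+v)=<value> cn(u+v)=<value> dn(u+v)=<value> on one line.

m = k² = 0.100790375625
D = 1 − m·sn²u·sn²v = 0.9895361162797633
sn(u+v) = (sn u·cn v·dn v + sn v·cn u·dn u)/D = 0.9479412012274649/0.9895361162797633 = 0.9579652380868344
cn(u+v) = (cn u·cn v − sn u·sn v·dn u·dn v)/D = 0.2838823778212874/0.9895361162797633 = 0.2868843017964467
dn(u+v) = (dn u·dn v − m·sn u·sn v·cn u·cn v)/D = 0.9426623190189512/0.9895361162797633 = 0.952630534156714

sn(u+v)=0.95796524 cn(u+v)=0.28688430 dn(u+v)=0.95263053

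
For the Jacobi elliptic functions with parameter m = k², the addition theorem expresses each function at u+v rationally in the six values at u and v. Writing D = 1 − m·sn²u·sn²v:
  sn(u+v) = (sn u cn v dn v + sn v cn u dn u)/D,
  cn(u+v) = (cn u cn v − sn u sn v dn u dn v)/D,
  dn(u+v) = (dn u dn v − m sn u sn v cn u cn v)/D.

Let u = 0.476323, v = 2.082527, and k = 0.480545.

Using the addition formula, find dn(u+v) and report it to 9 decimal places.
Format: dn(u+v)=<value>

dn(u+v)=0.941718557

sn u = 0.4549863334961465, cn u = 0.8904984201736314, dn u = 0.9758052750777757
sn v = 0.936206550003596, cn v = -0.35145027490438, dn v = 0.8930842898898887
m = k² = 0.230923497025
D = 1 − m·sn²u·sn²v = 0.958100563719437
dn(u+v) = (dn u·dn v − m·sn u·sn v·cn u·cn v)/D = 0.9022610801462013/0.958100563719437 = 0.9417185568115507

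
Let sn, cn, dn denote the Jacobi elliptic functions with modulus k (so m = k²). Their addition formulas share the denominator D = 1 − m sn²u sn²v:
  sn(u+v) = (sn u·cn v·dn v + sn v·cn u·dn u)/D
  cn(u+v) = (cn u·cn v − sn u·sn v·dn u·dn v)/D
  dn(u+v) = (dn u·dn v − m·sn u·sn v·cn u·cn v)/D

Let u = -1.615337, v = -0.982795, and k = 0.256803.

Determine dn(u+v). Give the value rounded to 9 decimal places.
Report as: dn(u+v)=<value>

sn u = -0.9998547439717405, cn u = -0.0170437952699876, dn u = 0.9664736811858731
sn v = -0.8272576440923003, cn v = 0.5618227392077122, dn v = 0.977173624610593
m = k² = 0.065947780809
D = 1 − m·sn²u·sn²v = 0.9548814029874771
dn(u+v) = (dn u·dn v − m·sn u·sn v·cn u·cn v)/D = 0.9449349183763169/0.9548814029874771 = 0.9895835392960411

dn(u+v)=0.989583539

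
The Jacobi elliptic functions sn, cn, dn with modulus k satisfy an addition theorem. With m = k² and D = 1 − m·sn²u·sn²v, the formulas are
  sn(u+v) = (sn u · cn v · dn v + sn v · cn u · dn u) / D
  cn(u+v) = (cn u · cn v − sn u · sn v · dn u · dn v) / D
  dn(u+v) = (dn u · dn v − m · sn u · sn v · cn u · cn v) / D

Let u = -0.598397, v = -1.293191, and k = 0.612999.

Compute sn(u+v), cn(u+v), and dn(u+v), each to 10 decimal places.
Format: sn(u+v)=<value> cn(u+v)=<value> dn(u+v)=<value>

sn(u+v)=-0.9946771851 cn(u+v)=-0.1030402712 dn(u+v)=0.7926044816

sn u = -0.5530047360187364, cn u = 0.8331781093744888, dn u = 0.9407894900065054
sn v = -0.9306468838701687, cn v = 0.3659185394903416, dn v = 0.8213075975144968
m = k² = 0.375767774001
D = 1 − m·sn²u·sn²v = 0.9004715848740869
sn(u+v) = (sn u·cn v·dn v + sn v·cn u·dn u)/D = -0.8956785412814231/0.9004715848740869 = -0.9946771850737145
cn(u+v) = (cn u·cn v − sn u·sn v·dn u·dn v)/D = -0.09278483633456451/0.9004715848740869 = -0.1030402712235929
dn(u+v) = (dn u·dn v − m·sn u·sn v·cn u·cn v)/D = 0.7137178137199747/0.9004715848740869 = 0.7926044815948012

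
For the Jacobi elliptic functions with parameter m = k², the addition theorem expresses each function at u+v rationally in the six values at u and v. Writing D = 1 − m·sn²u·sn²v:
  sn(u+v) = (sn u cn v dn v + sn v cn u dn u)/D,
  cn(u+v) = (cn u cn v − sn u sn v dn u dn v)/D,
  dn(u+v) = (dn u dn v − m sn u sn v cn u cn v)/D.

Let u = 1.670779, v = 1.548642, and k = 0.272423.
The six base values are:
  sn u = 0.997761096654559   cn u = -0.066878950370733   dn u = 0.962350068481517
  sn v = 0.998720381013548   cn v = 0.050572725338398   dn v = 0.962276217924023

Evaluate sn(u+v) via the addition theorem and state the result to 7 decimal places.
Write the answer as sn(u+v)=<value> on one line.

sn(u+v)=-0.0169735

m = k² = 0.074214290929
D = 1 − m·sn²u·sn²v = 0.926306615834226
sn(u+v) = (sn u·cn v·dn v + sn v·cn u·dn u)/D = -0.01572263016746852/0.926306615834226 = -0.01697346202510798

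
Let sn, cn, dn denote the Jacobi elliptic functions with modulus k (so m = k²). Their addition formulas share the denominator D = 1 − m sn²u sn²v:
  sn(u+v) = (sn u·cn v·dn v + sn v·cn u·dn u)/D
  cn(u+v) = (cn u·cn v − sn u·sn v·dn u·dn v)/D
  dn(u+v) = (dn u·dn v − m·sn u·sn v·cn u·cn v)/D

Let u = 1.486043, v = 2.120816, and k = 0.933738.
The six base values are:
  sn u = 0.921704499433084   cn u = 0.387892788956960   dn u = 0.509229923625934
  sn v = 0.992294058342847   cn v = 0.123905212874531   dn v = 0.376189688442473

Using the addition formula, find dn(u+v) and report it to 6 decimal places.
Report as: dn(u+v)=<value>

dn(u+v)=0.566123

m = k² = 0.871866652644
D = 1 − m·sn²u·sn²v = 0.2706864811278097
dn(u+v) = (dn u·dn v − m·sn u·sn v·cn u·cn v)/D = 0.1532419328203633/0.2706864811278097 = 0.5661233327275298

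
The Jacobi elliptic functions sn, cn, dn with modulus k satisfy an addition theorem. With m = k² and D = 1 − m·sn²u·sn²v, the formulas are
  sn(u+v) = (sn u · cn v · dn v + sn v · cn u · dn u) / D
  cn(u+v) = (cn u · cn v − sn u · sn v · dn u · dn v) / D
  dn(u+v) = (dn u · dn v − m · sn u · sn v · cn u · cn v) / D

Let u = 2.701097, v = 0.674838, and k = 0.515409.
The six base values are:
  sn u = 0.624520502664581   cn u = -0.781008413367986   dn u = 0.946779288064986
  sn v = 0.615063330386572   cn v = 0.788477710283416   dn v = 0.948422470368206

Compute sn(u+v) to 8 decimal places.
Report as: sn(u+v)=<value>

m = k² = 0.265646437281
D = 1 − m·sn²u·sn²v = 0.9608044224767781
sn(u+v) = (sn u·cn v·dn v + sn v·cn u·dn u)/D = 0.01221864146647769/0.9608044224767781 = 0.01271709536367481

sn(u+v)=0.01271710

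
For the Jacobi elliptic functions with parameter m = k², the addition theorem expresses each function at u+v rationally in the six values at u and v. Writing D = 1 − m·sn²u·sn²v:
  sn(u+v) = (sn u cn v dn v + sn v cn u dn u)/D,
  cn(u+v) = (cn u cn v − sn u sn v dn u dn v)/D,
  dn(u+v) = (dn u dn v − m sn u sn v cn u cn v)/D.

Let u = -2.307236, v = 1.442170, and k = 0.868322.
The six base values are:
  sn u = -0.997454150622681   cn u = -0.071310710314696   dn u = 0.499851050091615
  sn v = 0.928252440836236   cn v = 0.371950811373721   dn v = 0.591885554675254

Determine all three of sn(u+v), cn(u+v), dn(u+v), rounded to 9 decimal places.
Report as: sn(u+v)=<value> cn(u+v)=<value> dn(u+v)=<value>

m = k² = 0.753983095684
D = 1 − m·sn²u·sn²v = 0.3536322306029425
sn(u+v) = (sn u·cn v·dn v + sn v·cn u·dn u)/D = -0.252679148487334/0.3536322306029425 = -0.7145252231577321
cn(u+v) = (cn u·cn v − sn u·sn v·dn u·dn v)/D = 0.2474045319733017/0.3536322306029425 = 0.6996096808016546
dn(u+v) = (dn u·dn v − m·sn u·sn v·cn u·cn v)/D = 0.2773380297369099/0.3536322306029425 = 0.7842555223658458

sn(u+v)=-0.714525223 cn(u+v)=0.699609681 dn(u+v)=0.784255522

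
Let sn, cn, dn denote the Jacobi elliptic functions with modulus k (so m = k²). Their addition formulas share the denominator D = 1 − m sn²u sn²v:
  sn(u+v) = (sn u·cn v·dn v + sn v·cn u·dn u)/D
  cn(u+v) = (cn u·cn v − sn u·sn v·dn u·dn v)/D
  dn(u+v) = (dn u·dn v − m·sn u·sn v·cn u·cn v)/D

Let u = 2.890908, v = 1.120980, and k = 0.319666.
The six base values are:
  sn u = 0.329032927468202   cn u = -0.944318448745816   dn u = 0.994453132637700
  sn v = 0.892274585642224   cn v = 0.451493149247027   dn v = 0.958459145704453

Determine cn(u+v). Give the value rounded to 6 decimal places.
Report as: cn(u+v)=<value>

cn(u+v)=-0.712460

m = k² = 0.102186351556
D = 1 − m·sn²u·sn²v = 0.9911921752873856
cn(u+v) = (cn u·cn v − sn u·sn v·dn u·dn v)/D = -0.7061843014948771/0.9911921752873856 = -0.7124595200624203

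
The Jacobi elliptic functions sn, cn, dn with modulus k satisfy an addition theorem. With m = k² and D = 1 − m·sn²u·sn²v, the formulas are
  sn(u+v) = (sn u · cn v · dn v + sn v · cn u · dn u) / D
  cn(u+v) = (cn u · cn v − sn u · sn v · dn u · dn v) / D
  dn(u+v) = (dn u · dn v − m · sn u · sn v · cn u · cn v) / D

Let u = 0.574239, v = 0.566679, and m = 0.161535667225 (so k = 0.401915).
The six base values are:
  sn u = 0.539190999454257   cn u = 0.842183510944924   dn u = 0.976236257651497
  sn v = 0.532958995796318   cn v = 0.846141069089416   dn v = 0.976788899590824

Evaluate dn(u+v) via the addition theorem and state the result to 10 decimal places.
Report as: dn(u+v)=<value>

m = k² = 0.161535667225
D = 1 − m·sn²u·sn²v = 0.9866604465337807
dn(u+v) = (dn u·dn v − m·sn u·sn v·cn u·cn v)/D = 0.9204975876748612/0.9866604465337807 = 0.9329426257114542

dn(u+v)=0.9329426257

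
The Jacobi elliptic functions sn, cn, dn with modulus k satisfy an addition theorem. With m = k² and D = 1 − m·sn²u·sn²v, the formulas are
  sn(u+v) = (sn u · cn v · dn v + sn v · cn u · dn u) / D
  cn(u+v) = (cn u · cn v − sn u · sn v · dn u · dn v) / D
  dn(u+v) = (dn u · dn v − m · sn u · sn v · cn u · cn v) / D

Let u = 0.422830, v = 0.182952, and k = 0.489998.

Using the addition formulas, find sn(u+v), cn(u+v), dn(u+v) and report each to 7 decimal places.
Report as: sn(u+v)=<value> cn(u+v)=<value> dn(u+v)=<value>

sn u = 0.4076843140125204, cn u = 0.9131229381130126, dn u = 0.9798439391760504
sn v = 0.1816938346059791, cn v = 0.9833551497125416, dn v = 0.9960289792729877
m = k² = 0.240098040004
D = 1 − m·sn²u·sn²v = 0.9986826019991604
sn(u+v) = (sn u·cn v·dn v + sn v·cn u·dn u)/D = 0.5618712335741553/0.9986826019991604 = 0.5626124180489405
cn(u+v) = (cn u·cn v − sn u·sn v·dn u·dn v)/D = 0.8256316711571029/0.9986826019991604 = 0.8267207914750446
dn(u+v) = (dn u·dn v − m·sn u·sn v·cn u·cn v)/D = 0.9599834167466017/0.9986826019991604 = 0.9612497652656701

sn(u+v)=0.5626124 cn(u+v)=0.8267208 dn(u+v)=0.9612498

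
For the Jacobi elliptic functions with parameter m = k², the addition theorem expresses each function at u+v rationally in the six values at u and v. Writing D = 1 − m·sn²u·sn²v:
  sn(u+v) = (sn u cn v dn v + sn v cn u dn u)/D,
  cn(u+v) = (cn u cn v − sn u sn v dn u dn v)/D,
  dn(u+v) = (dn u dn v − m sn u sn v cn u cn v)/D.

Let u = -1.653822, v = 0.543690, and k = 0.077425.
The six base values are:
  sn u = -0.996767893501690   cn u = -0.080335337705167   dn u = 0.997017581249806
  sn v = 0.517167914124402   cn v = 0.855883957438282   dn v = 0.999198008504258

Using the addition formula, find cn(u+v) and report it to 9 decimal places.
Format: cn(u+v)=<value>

cn(u+v)=0.445498705

m = k² = 0.005994630625
D = 1 − m·sn²u·sn²v = 0.9984070077795464
cn(u+v) = (cn u·cn v − sn u·sn v·dn u·dn v)/D = 0.44478902884056/0.9984070077795464 = 0.445498704811547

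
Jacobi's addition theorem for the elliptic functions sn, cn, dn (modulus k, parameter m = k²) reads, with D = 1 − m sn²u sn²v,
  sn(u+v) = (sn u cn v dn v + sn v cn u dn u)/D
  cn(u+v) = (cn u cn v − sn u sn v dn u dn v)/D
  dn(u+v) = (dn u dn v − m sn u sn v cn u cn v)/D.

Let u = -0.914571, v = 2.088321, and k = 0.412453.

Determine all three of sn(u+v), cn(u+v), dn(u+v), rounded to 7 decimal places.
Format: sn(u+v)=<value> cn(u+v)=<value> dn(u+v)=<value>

sn(u+v)=0.9082217 cn(u+v)=0.4184894 dn(u+v)=0.9271870

sn u = -0.7810106267277752, cn u = 0.6245177346867644, dn u = 0.9466953837922833
sn v = 0.9186432100399478, cn v = -0.3950881580704493, dn v = 0.9254387885242372
m = k² = 0.170117477209
D = 1 − m·sn²u·sn²v = 0.9124297562431711
sn(u+v) = (sn u·cn v·dn v + sn v·cn u·dn u)/D = 0.8286884820317682/0.9124297562431711 = 0.9082216755444295
cn(u+v) = (cn u·cn v − sn u·sn v·dn u·dn v)/D = 0.3818421923070528/0.9124297562431711 = 0.4184894121375939
dn(u+v) = (dn u·dn v − m·sn u·sn v·cn u·cn v)/D = 0.8459930280715814/0.9124297562431711 = 0.9271870215575437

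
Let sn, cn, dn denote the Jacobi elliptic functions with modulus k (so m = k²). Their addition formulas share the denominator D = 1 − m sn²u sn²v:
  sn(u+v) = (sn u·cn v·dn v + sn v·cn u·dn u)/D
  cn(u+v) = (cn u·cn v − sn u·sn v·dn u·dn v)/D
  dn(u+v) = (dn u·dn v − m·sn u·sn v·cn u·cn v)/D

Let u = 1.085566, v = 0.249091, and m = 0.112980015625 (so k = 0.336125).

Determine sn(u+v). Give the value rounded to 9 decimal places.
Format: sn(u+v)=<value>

sn u = 0.8755517925618792, cn u = 0.4831242682185195, dn u = 0.9557146768026823
sn v = 0.2462446381238946, cn v = 0.9692077064258374, dn v = 0.9965687613592216
m = k² = 0.112980015625
D = 1 − m·sn²u·sn²v = 0.9947483124607197
sn(u+v) = (sn u·cn v·dn v + sn v·cn u·dn u)/D = 0.959378103781022/0.9947483124607197 = 0.9644430573677456

sn(u+v)=0.964443057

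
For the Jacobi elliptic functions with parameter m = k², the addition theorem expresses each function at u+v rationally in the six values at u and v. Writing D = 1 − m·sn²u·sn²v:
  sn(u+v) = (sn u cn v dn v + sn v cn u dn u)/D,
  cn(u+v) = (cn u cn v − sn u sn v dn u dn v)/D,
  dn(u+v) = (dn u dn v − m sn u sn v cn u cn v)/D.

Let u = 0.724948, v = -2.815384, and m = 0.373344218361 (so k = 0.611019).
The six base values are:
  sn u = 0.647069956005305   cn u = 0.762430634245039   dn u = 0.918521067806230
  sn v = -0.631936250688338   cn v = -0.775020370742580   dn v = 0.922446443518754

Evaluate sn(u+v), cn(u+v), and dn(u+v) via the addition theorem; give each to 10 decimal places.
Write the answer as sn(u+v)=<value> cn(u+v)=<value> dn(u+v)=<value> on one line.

m = k² = 0.373344218361
D = 1 − m·sn²u·sn²v = 0.9375750159908084
sn(u+v) = (sn u·cn v·dn v + sn v·cn u·dn u)/D = -0.9051502694436594/0.9375750159908084 = -0.9654163709632522
cn(u+v) = (cn u·cn v − sn u·sn v·dn u·dn v)/D = -0.2444379273685561/0.9375750159908084 = -0.260712927711965
dn(u+v) = (dn u·dn v − m·sn u·sn v·cn u·cn v)/D = 0.757078007013769/0.9375750159908084 = 0.807485261553931

sn(u+v)=-0.9654163710 cn(u+v)=-0.2607129277 dn(u+v)=0.8074852616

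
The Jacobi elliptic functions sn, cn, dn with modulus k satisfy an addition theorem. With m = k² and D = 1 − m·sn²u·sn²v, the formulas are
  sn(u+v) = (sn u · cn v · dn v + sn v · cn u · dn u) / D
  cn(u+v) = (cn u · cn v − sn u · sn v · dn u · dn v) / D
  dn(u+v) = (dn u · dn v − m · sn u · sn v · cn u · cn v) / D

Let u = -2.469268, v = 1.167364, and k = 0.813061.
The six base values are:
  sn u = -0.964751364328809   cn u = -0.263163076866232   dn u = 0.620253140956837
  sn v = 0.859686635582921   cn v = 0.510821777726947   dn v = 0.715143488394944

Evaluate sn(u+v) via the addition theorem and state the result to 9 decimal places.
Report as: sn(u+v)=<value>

sn(u+v)=-0.903703585

m = k² = 0.661068189721
D = 1 − m·sn²u·sn²v = 0.5452660146112801
sn(u+v) = (sn u·cn v·dn v + sn v·cn u·dn u)/D = -0.4927588521241943/0.5452660146112801 = -0.9037035848923793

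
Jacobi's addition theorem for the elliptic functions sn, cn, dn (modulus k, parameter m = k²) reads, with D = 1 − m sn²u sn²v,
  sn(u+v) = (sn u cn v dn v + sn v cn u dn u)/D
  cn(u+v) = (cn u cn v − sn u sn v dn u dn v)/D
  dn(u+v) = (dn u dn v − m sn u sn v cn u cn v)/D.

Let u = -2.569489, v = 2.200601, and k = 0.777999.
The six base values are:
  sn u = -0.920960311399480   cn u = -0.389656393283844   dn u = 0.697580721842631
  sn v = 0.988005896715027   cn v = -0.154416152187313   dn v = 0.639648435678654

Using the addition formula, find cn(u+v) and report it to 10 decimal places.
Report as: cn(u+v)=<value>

cn(u+v)=0.9344880511

m = k² = 0.605282444001
D = 1 − m·sn²u·sn²v = 0.4988601019910719
cn(u+v) = (cn u·cn v − sn u·sn v·dn u·dn v)/D = 0.4661788044949247/0.4988601019910719 = 0.9344880511275441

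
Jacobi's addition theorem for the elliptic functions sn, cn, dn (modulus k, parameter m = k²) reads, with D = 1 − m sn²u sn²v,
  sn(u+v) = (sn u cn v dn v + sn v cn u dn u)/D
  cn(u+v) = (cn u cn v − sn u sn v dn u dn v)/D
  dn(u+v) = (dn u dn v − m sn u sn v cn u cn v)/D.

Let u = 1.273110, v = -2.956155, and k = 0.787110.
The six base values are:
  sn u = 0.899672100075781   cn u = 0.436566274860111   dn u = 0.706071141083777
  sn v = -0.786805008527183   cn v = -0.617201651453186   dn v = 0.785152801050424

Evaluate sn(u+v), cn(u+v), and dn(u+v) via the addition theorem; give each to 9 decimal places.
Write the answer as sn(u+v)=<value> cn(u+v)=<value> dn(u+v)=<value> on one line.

m = k² = 0.6195421521
D = 1 − m·sn²u·sn²v = 0.6895629147927848
sn(u+v) = (sn u·cn v·dn v + sn v·cn u·dn u)/D = -0.678509109138616/0.6895629147927848 = -0.9839698373896884
cn(u+v) = (cn u·cn v − sn u·sn v·dn u·dn v)/D = 0.1229731770486681/0.6895629147927848 = 0.1783349632217704
dn(u+v) = (dn u·dn v − m·sn u·sn v·cn u·cn v)/D = 0.4362058414009798/0.6895629147927848 = 0.6325830929177226

sn(u+v)=-0.983969837 cn(u+v)=0.178334963 dn(u+v)=0.632583093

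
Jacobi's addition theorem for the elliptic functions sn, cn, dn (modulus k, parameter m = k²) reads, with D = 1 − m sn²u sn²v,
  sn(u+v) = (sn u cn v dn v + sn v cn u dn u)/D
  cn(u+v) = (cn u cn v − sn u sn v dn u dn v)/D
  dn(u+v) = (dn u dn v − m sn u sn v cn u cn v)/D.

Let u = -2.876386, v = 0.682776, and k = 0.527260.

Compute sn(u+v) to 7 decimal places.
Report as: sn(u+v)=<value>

sn(u+v)=-0.9118960

sn u = -0.4966522051720314, cn u = -0.8679496454851275, dn u = 0.9651045563471115
sn v = 0.6205144395807515, cn v = 0.7841950205604381, dn v = 0.9449646513340805
m = k² = 0.2780031076
D = 1 − m·sn²u·sn²v = 0.9735967023823246
sn(u+v) = (sn u·cn v·dn v + sn v·cn u·dn u)/D = -0.8878189129229469/0.9735967023823246 = -0.9118959737132579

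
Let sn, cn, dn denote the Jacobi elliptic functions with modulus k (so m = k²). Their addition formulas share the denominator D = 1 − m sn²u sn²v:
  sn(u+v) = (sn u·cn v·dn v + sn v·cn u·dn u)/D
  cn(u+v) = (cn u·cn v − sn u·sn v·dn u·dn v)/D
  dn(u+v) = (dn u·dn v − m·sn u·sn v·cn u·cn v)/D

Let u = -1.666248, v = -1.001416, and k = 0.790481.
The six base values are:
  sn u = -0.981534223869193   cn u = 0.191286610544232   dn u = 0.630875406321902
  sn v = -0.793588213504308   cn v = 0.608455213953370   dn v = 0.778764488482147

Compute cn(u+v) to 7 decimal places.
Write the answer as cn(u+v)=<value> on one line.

m = k² = 0.624860211361
D = 1 − m·sn²u·sn²v = 0.6208734634344327
cn(u+v) = (cn u·cn v − sn u·sn v·dn u·dn v)/D = -0.2663035539712751/0.6208734634344327 = -0.4289175969901925

cn(u+v)=-0.4289176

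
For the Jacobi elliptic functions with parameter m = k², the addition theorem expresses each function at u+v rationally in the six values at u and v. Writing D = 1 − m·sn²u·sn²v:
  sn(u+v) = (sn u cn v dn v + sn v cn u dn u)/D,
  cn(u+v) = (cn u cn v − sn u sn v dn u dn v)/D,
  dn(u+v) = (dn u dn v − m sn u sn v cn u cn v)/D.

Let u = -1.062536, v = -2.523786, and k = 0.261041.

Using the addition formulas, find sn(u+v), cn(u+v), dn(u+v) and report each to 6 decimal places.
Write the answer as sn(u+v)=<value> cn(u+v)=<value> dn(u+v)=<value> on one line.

sn(u+v)=0.378716 cn(u+v)=-0.925513 dn(u+v)=0.995101

sn u = -0.8682604747131868, cn u = 0.4961086050965368, dn u = 0.9739759032512871
sn v = -0.6212326241978521, cn v = -0.7836262033854217, dn v = 0.9867632968256254
m = k² = 0.068142403681
D = 1 − m·sn²u·sn²v = 0.9801744145379817
sn(u+v) = (sn u·cn v·dn v + sn v·cn u·dn u)/D = 0.3712072629874066/0.9801744145379817 = 0.3787155198928347
cn(u+v) = (cn u·cn v − sn u·sn v·dn u·dn v)/D = -0.9071642909750546/0.9801744145379817 = -0.9255131306428342
dn(u+v) = (dn u·dn v − m·sn u·sn v·cn u·cn v)/D = 0.9753728578554609/0.9801744145379817 = 0.9951013242017911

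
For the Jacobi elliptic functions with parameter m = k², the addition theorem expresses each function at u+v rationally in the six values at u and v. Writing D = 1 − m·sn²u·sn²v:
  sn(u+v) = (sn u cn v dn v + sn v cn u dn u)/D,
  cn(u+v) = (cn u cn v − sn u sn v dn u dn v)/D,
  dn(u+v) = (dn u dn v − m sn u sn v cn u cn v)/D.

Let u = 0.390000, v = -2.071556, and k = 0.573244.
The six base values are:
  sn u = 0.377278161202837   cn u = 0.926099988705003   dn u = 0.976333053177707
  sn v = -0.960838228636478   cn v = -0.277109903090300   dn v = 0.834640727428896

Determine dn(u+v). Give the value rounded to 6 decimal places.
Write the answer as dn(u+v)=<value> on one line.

m = k² = 0.328608683536
D = 1 − m·sn²u·sn²v = 0.9568179837171051
dn(u+v) = (dn u·dn v − m·sn u·sn v·cn u·cn v)/D = 0.7843169451856969/0.9568179837171051 = 0.819713841642832

dn(u+v)=0.819714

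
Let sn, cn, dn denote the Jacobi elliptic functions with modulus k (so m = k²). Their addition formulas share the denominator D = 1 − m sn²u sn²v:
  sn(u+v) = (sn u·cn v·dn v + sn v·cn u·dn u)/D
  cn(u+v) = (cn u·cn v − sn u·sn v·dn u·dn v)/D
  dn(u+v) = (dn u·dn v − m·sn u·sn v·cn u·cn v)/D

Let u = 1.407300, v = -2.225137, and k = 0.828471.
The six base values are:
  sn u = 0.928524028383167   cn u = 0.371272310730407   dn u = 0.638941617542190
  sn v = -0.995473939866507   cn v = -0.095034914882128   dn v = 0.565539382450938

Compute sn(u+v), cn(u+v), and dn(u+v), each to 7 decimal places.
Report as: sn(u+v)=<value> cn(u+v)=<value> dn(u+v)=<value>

m = k² = 0.686364197841
D = 1 − m·sn²u·sn²v = 0.4135908932648236
sn(u+v) = (sn u·cn v·dn v + sn v·cn u·dn u)/D = -0.2860520931858327/0.4135908932648236 = -0.6916305408172335
cn(u+v) = (cn u·cn v − sn u·sn v·dn u·dn v)/D = 0.2987166332422726/0.4135908932648236 = 0.722251476293999
dn(u+v) = (dn u·dn v − m·sn u·sn v·cn u·cn v)/D = 0.3389618376763339/0.4135908932648236 = 0.8195582717032783

sn(u+v)=-0.6916305 cn(u+v)=0.7222515 dn(u+v)=0.8195583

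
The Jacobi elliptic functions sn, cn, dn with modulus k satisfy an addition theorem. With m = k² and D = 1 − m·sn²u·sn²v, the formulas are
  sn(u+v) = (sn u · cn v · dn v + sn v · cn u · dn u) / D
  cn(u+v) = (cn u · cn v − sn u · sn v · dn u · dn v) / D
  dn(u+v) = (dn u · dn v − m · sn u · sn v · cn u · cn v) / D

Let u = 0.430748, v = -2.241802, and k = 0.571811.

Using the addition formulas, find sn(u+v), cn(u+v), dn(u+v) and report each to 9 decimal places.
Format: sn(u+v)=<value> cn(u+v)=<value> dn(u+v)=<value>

sn(u+v)=-0.997788836 cn(u+v)=-0.066463818 dn(u+v)=0.821265207

sn u = 0.4137435164406481, cn u = 0.9103934877860931, dn u = 0.9716112595531355
sn v = -0.910760214778536, cn v = -0.4129356259473805, dn v = 0.8536892700665227
m = k² = 0.326967819721
D = 1 − m·sn²u·sn²v = 0.9535724768188654
sn(u+v) = (sn u·cn v·dn v + sn v·cn u·dn u)/D = -0.9514639715138126/0.9535724768188654 = -0.9977888358186608
cn(u+v) = (cn u·cn v − sn u·sn v·dn u·dn v)/D = -0.06337806763880045/0.9535724768188654 = -0.06646381809406958
dn(u+v) = (dn u·dn v − m·sn u·sn v·cn u·cn v)/D = 0.7831358978466667/0.9535724768188654 = 0.8212652072962738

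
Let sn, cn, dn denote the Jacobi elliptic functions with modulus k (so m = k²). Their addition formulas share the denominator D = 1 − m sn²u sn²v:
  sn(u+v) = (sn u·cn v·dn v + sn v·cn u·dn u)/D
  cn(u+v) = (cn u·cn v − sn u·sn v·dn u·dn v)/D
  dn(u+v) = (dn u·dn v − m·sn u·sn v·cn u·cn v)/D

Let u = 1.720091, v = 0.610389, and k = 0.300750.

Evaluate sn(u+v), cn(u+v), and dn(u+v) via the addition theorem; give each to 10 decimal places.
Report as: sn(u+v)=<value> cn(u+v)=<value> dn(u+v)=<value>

sn(u+v)=0.7688666300 cn(u+v)=-0.6394091846 dn(u+v)=0.9728975366

sn u = 0.9943142760791615, cn u = -0.1064853059589587, dn u = 0.9542405709867371
sn v = 0.5705792561293229, cn v = 0.8212425418077832, dn v = 0.9851664086262121
m = k² = 0.0904505625
D = 1 − m·sn²u·sn²v = 0.9708867574338681
sn(u+v) = (sn u·cn v·dn v + sn v·cn u·dn u)/D = 0.7464824292709646/0.9708867574338681 = 0.7688666299702941
cn(u+v) = (cn u·cn v − sn u·sn v·dn u·dn v)/D = -0.620793909884891/0.9708867574338681 = -0.6394091845744186
dn(u+v) = (dn u·dn v − m·sn u·sn v·cn u·cn v)/D = 0.9445733346641335/0.9708867574338681 = 0.9728975366403358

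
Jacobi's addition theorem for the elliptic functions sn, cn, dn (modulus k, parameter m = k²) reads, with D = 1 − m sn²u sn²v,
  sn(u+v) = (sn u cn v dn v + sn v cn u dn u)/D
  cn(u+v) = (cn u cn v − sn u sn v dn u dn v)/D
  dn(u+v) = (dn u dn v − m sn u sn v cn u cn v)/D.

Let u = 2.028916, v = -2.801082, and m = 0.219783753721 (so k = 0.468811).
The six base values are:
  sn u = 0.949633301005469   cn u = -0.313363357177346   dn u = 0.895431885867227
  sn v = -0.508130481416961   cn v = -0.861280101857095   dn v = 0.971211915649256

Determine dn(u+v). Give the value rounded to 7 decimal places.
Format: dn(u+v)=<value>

dn(u+v)=0.9467261

m = k² = 0.219783753721
D = 1 − m·sn²u·sn²v = 0.9488249879391893
dn(u+v) = (dn u·dn v − m·sn u·sn v·cn u·cn v)/D = 0.8982773969613775/0.9488249879391893 = 0.9467261174396353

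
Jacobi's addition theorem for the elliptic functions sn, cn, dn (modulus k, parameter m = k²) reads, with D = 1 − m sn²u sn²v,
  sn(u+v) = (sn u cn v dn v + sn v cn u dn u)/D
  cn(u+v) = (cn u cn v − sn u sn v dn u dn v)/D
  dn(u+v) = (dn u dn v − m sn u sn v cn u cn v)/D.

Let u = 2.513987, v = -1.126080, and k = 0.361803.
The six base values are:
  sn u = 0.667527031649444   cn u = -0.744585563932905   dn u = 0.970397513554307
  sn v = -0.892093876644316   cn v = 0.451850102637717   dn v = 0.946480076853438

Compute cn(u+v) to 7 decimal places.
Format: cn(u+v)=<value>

cn(u+v)=0.2207471

m = k² = 0.130901410809
D = 1 − m·sn²u·sn²v = 0.9535802113825529
cn(u+v) = (cn u·cn v − sn u·sn v·dn u·dn v)/D = 0.2105000460205788/0.9535802113825529 = 0.2207470787542711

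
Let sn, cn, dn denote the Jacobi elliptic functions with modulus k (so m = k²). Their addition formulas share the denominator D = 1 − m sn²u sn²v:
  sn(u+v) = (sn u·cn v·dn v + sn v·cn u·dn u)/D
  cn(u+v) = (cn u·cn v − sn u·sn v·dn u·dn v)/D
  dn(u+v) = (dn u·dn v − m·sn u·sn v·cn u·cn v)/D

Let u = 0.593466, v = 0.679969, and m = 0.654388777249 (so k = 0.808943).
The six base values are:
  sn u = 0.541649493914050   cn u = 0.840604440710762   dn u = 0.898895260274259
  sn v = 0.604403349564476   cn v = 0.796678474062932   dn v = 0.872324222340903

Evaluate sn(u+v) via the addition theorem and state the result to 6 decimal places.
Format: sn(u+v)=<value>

m = k² = 0.654388777249
D = 1 − m·sn²u·sn²v = 0.9298663807930931
sn(u+v) = (sn u·cn v·dn v + sn v·cn u·dn u)/D = 0.8331222248833006/0.9298663807930931 = 0.8959590776609448

sn(u+v)=0.895959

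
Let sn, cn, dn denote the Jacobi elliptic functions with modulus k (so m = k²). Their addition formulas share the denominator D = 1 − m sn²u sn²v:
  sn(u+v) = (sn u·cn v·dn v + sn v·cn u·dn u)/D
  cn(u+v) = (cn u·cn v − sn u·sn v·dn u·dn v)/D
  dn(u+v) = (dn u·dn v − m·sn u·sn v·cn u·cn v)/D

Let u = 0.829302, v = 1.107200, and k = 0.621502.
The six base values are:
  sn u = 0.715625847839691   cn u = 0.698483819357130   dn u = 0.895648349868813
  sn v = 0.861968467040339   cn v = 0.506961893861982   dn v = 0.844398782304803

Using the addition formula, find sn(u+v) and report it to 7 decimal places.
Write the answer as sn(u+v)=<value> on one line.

sn(u+v)=0.9912797

m = k² = 0.386264736004
D = 1 − m·sn²u·sn²v = 0.8530262229157012
sn(u+v) = (sn u·cn v·dn v + sn v·cn u·dn u)/D = 0.8455876077369977/0.8530262229157012 = 0.9912797344573091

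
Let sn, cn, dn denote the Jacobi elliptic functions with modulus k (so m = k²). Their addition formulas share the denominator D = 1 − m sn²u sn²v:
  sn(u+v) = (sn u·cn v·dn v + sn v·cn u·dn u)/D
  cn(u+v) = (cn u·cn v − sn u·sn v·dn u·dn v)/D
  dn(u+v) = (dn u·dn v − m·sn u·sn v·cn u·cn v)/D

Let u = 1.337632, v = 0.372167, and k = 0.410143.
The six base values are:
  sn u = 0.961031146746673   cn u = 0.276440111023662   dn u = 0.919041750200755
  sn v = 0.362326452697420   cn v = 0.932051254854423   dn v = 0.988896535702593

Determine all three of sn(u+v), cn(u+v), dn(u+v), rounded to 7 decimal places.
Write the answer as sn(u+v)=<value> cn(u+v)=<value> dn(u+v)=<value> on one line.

sn(u+v)=0.9981965 cn(u+v)=-0.0600315 dn(u+v)=0.9123535

m = k² = 0.168217280449
D = 1 − m·sn²u·sn²v = 0.9796039711186932
sn(u+v) = (sn u·cn v·dn v + sn v·cn u·dn u)/D = 0.9778372368518854/0.9796039711186932 = 0.9981964811098201
cn(u+v) = (cn u·cn v − sn u·sn v·dn u·dn v)/D = -0.05880712930745084/0.9796039711186932 = -0.06003153421304935
dn(u+v) = (dn u·dn v − m·sn u·sn v·cn u·cn v)/D = 0.8937451275107188/0.9796039711186932 = 0.9123535161766189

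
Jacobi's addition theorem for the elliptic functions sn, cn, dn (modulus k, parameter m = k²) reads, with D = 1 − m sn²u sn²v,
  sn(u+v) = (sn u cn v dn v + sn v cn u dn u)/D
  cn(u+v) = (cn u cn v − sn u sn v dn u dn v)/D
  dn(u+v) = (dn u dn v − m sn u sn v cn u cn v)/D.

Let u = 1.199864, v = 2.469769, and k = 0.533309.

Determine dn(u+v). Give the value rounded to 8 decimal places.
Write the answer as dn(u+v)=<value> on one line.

sn u = 0.9080445275725245, cn u = 0.4188736515294211, dn u = 0.8749195364468258
sn v = 0.78776757266645, cn v = -0.6159726060915448, dn v = 0.9074669217957043
m = k² = 0.284418489481
D = 1 − m·sn²u·sn²v = 0.8544647098940026
dn(u+v) = (dn u·dn v − m·sn u·sn v·cn u·cn v)/D = 0.8464542780760626/0.8544647098940026 = 0.9906252046161933

dn(u+v)=0.99062520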